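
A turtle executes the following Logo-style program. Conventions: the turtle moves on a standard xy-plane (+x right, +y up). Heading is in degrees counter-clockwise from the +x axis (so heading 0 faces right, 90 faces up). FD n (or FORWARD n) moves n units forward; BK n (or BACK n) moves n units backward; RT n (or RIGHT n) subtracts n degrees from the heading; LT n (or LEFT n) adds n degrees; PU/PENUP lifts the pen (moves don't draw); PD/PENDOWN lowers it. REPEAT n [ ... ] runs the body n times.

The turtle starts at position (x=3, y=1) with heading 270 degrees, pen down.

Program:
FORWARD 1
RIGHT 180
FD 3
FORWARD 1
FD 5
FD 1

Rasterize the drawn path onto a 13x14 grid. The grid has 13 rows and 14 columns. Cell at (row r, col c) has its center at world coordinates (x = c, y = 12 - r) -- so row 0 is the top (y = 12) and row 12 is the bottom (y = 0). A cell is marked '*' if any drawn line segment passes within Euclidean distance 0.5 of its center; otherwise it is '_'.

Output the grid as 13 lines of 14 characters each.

Answer: ______________
______________
___*__________
___*__________
___*__________
___*__________
___*__________
___*__________
___*__________
___*__________
___*__________
___*__________
___*__________

Derivation:
Segment 0: (3,1) -> (3,0)
Segment 1: (3,0) -> (3,3)
Segment 2: (3,3) -> (3,4)
Segment 3: (3,4) -> (3,9)
Segment 4: (3,9) -> (3,10)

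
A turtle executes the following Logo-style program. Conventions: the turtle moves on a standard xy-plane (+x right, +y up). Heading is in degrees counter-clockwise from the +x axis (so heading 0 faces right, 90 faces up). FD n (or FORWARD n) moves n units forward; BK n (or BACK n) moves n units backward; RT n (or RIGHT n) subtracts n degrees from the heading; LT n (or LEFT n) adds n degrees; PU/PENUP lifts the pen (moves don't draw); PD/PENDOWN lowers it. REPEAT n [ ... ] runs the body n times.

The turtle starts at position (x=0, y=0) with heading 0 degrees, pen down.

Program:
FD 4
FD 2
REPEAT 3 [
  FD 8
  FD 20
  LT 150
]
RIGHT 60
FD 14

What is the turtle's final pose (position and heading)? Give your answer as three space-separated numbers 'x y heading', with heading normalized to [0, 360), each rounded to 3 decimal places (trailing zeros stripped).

Executing turtle program step by step:
Start: pos=(0,0), heading=0, pen down
FD 4: (0,0) -> (4,0) [heading=0, draw]
FD 2: (4,0) -> (6,0) [heading=0, draw]
REPEAT 3 [
  -- iteration 1/3 --
  FD 8: (6,0) -> (14,0) [heading=0, draw]
  FD 20: (14,0) -> (34,0) [heading=0, draw]
  LT 150: heading 0 -> 150
  -- iteration 2/3 --
  FD 8: (34,0) -> (27.072,4) [heading=150, draw]
  FD 20: (27.072,4) -> (9.751,14) [heading=150, draw]
  LT 150: heading 150 -> 300
  -- iteration 3/3 --
  FD 8: (9.751,14) -> (13.751,7.072) [heading=300, draw]
  FD 20: (13.751,7.072) -> (23.751,-10.249) [heading=300, draw]
  LT 150: heading 300 -> 90
]
RT 60: heading 90 -> 30
FD 14: (23.751,-10.249) -> (35.876,-3.249) [heading=30, draw]
Final: pos=(35.876,-3.249), heading=30, 9 segment(s) drawn

Answer: 35.876 -3.249 30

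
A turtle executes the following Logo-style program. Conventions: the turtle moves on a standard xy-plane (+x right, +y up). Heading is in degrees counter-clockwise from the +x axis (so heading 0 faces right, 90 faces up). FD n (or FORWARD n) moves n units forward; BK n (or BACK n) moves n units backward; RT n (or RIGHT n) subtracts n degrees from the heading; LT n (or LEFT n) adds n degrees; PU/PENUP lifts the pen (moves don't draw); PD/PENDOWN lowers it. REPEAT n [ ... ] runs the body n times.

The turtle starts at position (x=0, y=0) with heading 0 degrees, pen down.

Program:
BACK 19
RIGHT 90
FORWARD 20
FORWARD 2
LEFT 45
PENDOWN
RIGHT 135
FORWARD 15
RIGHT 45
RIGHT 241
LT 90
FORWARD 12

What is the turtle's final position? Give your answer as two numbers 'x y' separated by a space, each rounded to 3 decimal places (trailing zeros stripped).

Answer: -22.465 -25.308

Derivation:
Executing turtle program step by step:
Start: pos=(0,0), heading=0, pen down
BK 19: (0,0) -> (-19,0) [heading=0, draw]
RT 90: heading 0 -> 270
FD 20: (-19,0) -> (-19,-20) [heading=270, draw]
FD 2: (-19,-20) -> (-19,-22) [heading=270, draw]
LT 45: heading 270 -> 315
PD: pen down
RT 135: heading 315 -> 180
FD 15: (-19,-22) -> (-34,-22) [heading=180, draw]
RT 45: heading 180 -> 135
RT 241: heading 135 -> 254
LT 90: heading 254 -> 344
FD 12: (-34,-22) -> (-22.465,-25.308) [heading=344, draw]
Final: pos=(-22.465,-25.308), heading=344, 5 segment(s) drawn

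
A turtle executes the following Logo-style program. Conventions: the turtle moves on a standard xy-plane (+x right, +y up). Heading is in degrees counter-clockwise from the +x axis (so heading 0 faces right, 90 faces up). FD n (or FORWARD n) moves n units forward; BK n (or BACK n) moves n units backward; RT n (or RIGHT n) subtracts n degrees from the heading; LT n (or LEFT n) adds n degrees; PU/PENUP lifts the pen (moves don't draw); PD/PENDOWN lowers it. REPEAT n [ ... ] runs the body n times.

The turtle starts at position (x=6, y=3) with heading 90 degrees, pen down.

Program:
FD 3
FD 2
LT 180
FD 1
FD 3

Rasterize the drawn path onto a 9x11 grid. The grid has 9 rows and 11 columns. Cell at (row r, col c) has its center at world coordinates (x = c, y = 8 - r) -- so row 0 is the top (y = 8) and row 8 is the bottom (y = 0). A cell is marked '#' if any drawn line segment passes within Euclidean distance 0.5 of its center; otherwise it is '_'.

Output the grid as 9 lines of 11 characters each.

Segment 0: (6,3) -> (6,6)
Segment 1: (6,6) -> (6,8)
Segment 2: (6,8) -> (6,7)
Segment 3: (6,7) -> (6,4)

Answer: ______#____
______#____
______#____
______#____
______#____
______#____
___________
___________
___________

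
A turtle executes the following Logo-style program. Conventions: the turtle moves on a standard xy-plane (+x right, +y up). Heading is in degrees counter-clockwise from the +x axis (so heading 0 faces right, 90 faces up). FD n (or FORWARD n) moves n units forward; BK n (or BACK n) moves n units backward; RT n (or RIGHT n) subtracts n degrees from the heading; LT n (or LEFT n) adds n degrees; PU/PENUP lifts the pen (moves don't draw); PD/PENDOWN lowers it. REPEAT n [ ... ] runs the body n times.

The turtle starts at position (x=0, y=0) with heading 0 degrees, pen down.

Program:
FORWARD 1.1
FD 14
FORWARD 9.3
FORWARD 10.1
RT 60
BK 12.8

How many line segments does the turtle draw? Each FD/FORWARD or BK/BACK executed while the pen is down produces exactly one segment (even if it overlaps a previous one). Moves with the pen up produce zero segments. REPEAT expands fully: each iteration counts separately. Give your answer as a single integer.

Executing turtle program step by step:
Start: pos=(0,0), heading=0, pen down
FD 1.1: (0,0) -> (1.1,0) [heading=0, draw]
FD 14: (1.1,0) -> (15.1,0) [heading=0, draw]
FD 9.3: (15.1,0) -> (24.4,0) [heading=0, draw]
FD 10.1: (24.4,0) -> (34.5,0) [heading=0, draw]
RT 60: heading 0 -> 300
BK 12.8: (34.5,0) -> (28.1,11.085) [heading=300, draw]
Final: pos=(28.1,11.085), heading=300, 5 segment(s) drawn
Segments drawn: 5

Answer: 5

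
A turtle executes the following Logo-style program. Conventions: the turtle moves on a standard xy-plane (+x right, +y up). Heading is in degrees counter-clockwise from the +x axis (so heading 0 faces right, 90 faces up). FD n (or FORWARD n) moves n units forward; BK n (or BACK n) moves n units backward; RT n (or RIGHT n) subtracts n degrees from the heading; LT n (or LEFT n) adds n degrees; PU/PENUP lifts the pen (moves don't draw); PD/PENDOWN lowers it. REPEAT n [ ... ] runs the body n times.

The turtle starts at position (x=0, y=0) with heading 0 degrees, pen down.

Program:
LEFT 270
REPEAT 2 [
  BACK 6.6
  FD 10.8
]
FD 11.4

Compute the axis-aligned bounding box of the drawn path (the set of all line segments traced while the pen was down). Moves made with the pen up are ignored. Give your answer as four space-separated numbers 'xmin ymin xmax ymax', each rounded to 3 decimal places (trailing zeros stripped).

Answer: 0 -19.8 0 6.6

Derivation:
Executing turtle program step by step:
Start: pos=(0,0), heading=0, pen down
LT 270: heading 0 -> 270
REPEAT 2 [
  -- iteration 1/2 --
  BK 6.6: (0,0) -> (0,6.6) [heading=270, draw]
  FD 10.8: (0,6.6) -> (0,-4.2) [heading=270, draw]
  -- iteration 2/2 --
  BK 6.6: (0,-4.2) -> (0,2.4) [heading=270, draw]
  FD 10.8: (0,2.4) -> (0,-8.4) [heading=270, draw]
]
FD 11.4: (0,-8.4) -> (0,-19.8) [heading=270, draw]
Final: pos=(0,-19.8), heading=270, 5 segment(s) drawn

Segment endpoints: x in {0, 0, 0, 0, 0, 0}, y in {-19.8, -8.4, -4.2, 0, 2.4, 6.6}
xmin=0, ymin=-19.8, xmax=0, ymax=6.6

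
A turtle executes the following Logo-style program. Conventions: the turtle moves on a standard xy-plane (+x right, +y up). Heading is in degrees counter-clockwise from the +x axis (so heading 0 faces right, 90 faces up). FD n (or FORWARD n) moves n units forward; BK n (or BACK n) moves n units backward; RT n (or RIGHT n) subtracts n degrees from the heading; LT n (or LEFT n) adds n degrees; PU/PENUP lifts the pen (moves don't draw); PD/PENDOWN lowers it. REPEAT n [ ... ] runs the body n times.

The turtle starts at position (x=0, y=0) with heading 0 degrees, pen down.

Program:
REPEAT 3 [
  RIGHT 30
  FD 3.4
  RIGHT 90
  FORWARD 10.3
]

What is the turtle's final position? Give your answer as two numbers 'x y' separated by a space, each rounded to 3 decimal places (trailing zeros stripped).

Executing turtle program step by step:
Start: pos=(0,0), heading=0, pen down
REPEAT 3 [
  -- iteration 1/3 --
  RT 30: heading 0 -> 330
  FD 3.4: (0,0) -> (2.944,-1.7) [heading=330, draw]
  RT 90: heading 330 -> 240
  FD 10.3: (2.944,-1.7) -> (-2.206,-10.62) [heading=240, draw]
  -- iteration 2/3 --
  RT 30: heading 240 -> 210
  FD 3.4: (-2.206,-10.62) -> (-5.15,-12.32) [heading=210, draw]
  RT 90: heading 210 -> 120
  FD 10.3: (-5.15,-12.32) -> (-10.3,-3.4) [heading=120, draw]
  -- iteration 3/3 --
  RT 30: heading 120 -> 90
  FD 3.4: (-10.3,-3.4) -> (-10.3,0) [heading=90, draw]
  RT 90: heading 90 -> 0
  FD 10.3: (-10.3,0) -> (0,0) [heading=0, draw]
]
Final: pos=(0,0), heading=0, 6 segment(s) drawn

Answer: 0 0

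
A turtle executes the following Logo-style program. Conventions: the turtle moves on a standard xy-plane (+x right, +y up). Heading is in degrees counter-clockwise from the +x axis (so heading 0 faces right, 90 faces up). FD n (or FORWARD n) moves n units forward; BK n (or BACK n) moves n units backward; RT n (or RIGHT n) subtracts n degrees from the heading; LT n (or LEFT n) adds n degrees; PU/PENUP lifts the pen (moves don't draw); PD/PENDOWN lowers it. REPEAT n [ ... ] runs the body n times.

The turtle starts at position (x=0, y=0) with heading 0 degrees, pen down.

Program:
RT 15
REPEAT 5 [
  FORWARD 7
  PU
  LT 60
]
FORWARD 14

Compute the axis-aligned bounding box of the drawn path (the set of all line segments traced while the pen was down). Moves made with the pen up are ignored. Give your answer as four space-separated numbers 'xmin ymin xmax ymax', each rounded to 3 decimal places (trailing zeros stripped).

Answer: 0 -1.812 6.761 0

Derivation:
Executing turtle program step by step:
Start: pos=(0,0), heading=0, pen down
RT 15: heading 0 -> 345
REPEAT 5 [
  -- iteration 1/5 --
  FD 7: (0,0) -> (6.761,-1.812) [heading=345, draw]
  PU: pen up
  LT 60: heading 345 -> 45
  -- iteration 2/5 --
  FD 7: (6.761,-1.812) -> (11.711,3.138) [heading=45, move]
  PU: pen up
  LT 60: heading 45 -> 105
  -- iteration 3/5 --
  FD 7: (11.711,3.138) -> (9.899,9.899) [heading=105, move]
  PU: pen up
  LT 60: heading 105 -> 165
  -- iteration 4/5 --
  FD 7: (9.899,9.899) -> (3.138,11.711) [heading=165, move]
  PU: pen up
  LT 60: heading 165 -> 225
  -- iteration 5/5 --
  FD 7: (3.138,11.711) -> (-1.812,6.761) [heading=225, move]
  PU: pen up
  LT 60: heading 225 -> 285
]
FD 14: (-1.812,6.761) -> (1.812,-6.761) [heading=285, move]
Final: pos=(1.812,-6.761), heading=285, 1 segment(s) drawn

Segment endpoints: x in {0, 6.761}, y in {-1.812, 0}
xmin=0, ymin=-1.812, xmax=6.761, ymax=0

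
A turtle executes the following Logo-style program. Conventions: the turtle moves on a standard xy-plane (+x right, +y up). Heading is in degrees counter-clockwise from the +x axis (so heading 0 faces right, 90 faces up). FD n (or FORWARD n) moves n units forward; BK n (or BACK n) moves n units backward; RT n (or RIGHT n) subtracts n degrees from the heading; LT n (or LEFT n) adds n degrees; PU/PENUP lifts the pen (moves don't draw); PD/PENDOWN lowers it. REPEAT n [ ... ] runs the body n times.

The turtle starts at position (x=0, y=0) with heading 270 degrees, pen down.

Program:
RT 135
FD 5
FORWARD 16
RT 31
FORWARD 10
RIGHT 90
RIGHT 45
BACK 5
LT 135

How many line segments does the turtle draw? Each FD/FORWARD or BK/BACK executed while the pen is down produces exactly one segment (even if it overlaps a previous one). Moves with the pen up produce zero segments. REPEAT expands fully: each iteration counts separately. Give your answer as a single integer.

Executing turtle program step by step:
Start: pos=(0,0), heading=270, pen down
RT 135: heading 270 -> 135
FD 5: (0,0) -> (-3.536,3.536) [heading=135, draw]
FD 16: (-3.536,3.536) -> (-14.849,14.849) [heading=135, draw]
RT 31: heading 135 -> 104
FD 10: (-14.849,14.849) -> (-17.268,24.552) [heading=104, draw]
RT 90: heading 104 -> 14
RT 45: heading 14 -> 329
BK 5: (-17.268,24.552) -> (-21.554,27.127) [heading=329, draw]
LT 135: heading 329 -> 104
Final: pos=(-21.554,27.127), heading=104, 4 segment(s) drawn
Segments drawn: 4

Answer: 4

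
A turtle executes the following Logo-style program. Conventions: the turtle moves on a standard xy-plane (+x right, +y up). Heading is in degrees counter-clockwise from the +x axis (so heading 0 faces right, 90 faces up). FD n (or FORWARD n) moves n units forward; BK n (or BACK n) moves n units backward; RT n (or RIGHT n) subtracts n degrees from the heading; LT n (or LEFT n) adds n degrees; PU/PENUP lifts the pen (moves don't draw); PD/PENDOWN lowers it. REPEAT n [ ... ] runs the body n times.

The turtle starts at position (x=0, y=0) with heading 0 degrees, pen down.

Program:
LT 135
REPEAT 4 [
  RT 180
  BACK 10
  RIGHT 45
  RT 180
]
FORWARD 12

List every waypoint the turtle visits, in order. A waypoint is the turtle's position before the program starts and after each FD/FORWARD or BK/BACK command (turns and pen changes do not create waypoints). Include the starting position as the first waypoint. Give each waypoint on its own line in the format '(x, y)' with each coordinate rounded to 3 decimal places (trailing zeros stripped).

Executing turtle program step by step:
Start: pos=(0,0), heading=0, pen down
LT 135: heading 0 -> 135
REPEAT 4 [
  -- iteration 1/4 --
  RT 180: heading 135 -> 315
  BK 10: (0,0) -> (-7.071,7.071) [heading=315, draw]
  RT 45: heading 315 -> 270
  RT 180: heading 270 -> 90
  -- iteration 2/4 --
  RT 180: heading 90 -> 270
  BK 10: (-7.071,7.071) -> (-7.071,17.071) [heading=270, draw]
  RT 45: heading 270 -> 225
  RT 180: heading 225 -> 45
  -- iteration 3/4 --
  RT 180: heading 45 -> 225
  BK 10: (-7.071,17.071) -> (0,24.142) [heading=225, draw]
  RT 45: heading 225 -> 180
  RT 180: heading 180 -> 0
  -- iteration 4/4 --
  RT 180: heading 0 -> 180
  BK 10: (0,24.142) -> (10,24.142) [heading=180, draw]
  RT 45: heading 180 -> 135
  RT 180: heading 135 -> 315
]
FD 12: (10,24.142) -> (18.485,15.657) [heading=315, draw]
Final: pos=(18.485,15.657), heading=315, 5 segment(s) drawn
Waypoints (6 total):
(0, 0)
(-7.071, 7.071)
(-7.071, 17.071)
(0, 24.142)
(10, 24.142)
(18.485, 15.657)

Answer: (0, 0)
(-7.071, 7.071)
(-7.071, 17.071)
(0, 24.142)
(10, 24.142)
(18.485, 15.657)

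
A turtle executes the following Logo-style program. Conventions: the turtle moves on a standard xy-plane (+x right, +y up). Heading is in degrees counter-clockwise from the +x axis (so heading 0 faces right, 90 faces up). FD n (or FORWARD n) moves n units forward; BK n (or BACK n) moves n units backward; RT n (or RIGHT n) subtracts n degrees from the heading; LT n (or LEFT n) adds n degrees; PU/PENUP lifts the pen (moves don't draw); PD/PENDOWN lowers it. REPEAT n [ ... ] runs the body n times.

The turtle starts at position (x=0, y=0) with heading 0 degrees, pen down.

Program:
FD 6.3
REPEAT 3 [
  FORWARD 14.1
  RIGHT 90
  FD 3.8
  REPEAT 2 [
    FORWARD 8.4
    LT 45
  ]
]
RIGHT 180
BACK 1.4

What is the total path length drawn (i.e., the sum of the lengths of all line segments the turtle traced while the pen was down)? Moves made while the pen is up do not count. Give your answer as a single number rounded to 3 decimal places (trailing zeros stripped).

Executing turtle program step by step:
Start: pos=(0,0), heading=0, pen down
FD 6.3: (0,0) -> (6.3,0) [heading=0, draw]
REPEAT 3 [
  -- iteration 1/3 --
  FD 14.1: (6.3,0) -> (20.4,0) [heading=0, draw]
  RT 90: heading 0 -> 270
  FD 3.8: (20.4,0) -> (20.4,-3.8) [heading=270, draw]
  REPEAT 2 [
    -- iteration 1/2 --
    FD 8.4: (20.4,-3.8) -> (20.4,-12.2) [heading=270, draw]
    LT 45: heading 270 -> 315
    -- iteration 2/2 --
    FD 8.4: (20.4,-12.2) -> (26.34,-18.14) [heading=315, draw]
    LT 45: heading 315 -> 0
  ]
  -- iteration 2/3 --
  FD 14.1: (26.34,-18.14) -> (40.44,-18.14) [heading=0, draw]
  RT 90: heading 0 -> 270
  FD 3.8: (40.44,-18.14) -> (40.44,-21.94) [heading=270, draw]
  REPEAT 2 [
    -- iteration 1/2 --
    FD 8.4: (40.44,-21.94) -> (40.44,-30.34) [heading=270, draw]
    LT 45: heading 270 -> 315
    -- iteration 2/2 --
    FD 8.4: (40.44,-30.34) -> (46.379,-36.279) [heading=315, draw]
    LT 45: heading 315 -> 0
  ]
  -- iteration 3/3 --
  FD 14.1: (46.379,-36.279) -> (60.479,-36.279) [heading=0, draw]
  RT 90: heading 0 -> 270
  FD 3.8: (60.479,-36.279) -> (60.479,-40.079) [heading=270, draw]
  REPEAT 2 [
    -- iteration 1/2 --
    FD 8.4: (60.479,-40.079) -> (60.479,-48.479) [heading=270, draw]
    LT 45: heading 270 -> 315
    -- iteration 2/2 --
    FD 8.4: (60.479,-48.479) -> (66.419,-54.419) [heading=315, draw]
    LT 45: heading 315 -> 0
  ]
]
RT 180: heading 0 -> 180
BK 1.4: (66.419,-54.419) -> (67.819,-54.419) [heading=180, draw]
Final: pos=(67.819,-54.419), heading=180, 14 segment(s) drawn

Segment lengths:
  seg 1: (0,0) -> (6.3,0), length = 6.3
  seg 2: (6.3,0) -> (20.4,0), length = 14.1
  seg 3: (20.4,0) -> (20.4,-3.8), length = 3.8
  seg 4: (20.4,-3.8) -> (20.4,-12.2), length = 8.4
  seg 5: (20.4,-12.2) -> (26.34,-18.14), length = 8.4
  seg 6: (26.34,-18.14) -> (40.44,-18.14), length = 14.1
  seg 7: (40.44,-18.14) -> (40.44,-21.94), length = 3.8
  seg 8: (40.44,-21.94) -> (40.44,-30.34), length = 8.4
  seg 9: (40.44,-30.34) -> (46.379,-36.279), length = 8.4
  seg 10: (46.379,-36.279) -> (60.479,-36.279), length = 14.1
  seg 11: (60.479,-36.279) -> (60.479,-40.079), length = 3.8
  seg 12: (60.479,-40.079) -> (60.479,-48.479), length = 8.4
  seg 13: (60.479,-48.479) -> (66.419,-54.419), length = 8.4
  seg 14: (66.419,-54.419) -> (67.819,-54.419), length = 1.4
Total = 111.8

Answer: 111.8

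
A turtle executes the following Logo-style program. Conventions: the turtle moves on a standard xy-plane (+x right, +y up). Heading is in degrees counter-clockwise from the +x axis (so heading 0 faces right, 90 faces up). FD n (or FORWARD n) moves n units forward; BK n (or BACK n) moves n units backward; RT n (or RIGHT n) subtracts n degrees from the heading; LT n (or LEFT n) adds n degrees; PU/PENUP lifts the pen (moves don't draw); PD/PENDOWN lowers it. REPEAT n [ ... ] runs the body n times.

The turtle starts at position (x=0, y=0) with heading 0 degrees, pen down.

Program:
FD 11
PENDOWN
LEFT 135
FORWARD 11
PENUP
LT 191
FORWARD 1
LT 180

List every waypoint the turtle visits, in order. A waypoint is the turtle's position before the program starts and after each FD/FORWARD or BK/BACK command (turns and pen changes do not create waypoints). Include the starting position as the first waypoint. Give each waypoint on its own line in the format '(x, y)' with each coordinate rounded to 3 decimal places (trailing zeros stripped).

Executing turtle program step by step:
Start: pos=(0,0), heading=0, pen down
FD 11: (0,0) -> (11,0) [heading=0, draw]
PD: pen down
LT 135: heading 0 -> 135
FD 11: (11,0) -> (3.222,7.778) [heading=135, draw]
PU: pen up
LT 191: heading 135 -> 326
FD 1: (3.222,7.778) -> (4.051,7.219) [heading=326, move]
LT 180: heading 326 -> 146
Final: pos=(4.051,7.219), heading=146, 2 segment(s) drawn
Waypoints (4 total):
(0, 0)
(11, 0)
(3.222, 7.778)
(4.051, 7.219)

Answer: (0, 0)
(11, 0)
(3.222, 7.778)
(4.051, 7.219)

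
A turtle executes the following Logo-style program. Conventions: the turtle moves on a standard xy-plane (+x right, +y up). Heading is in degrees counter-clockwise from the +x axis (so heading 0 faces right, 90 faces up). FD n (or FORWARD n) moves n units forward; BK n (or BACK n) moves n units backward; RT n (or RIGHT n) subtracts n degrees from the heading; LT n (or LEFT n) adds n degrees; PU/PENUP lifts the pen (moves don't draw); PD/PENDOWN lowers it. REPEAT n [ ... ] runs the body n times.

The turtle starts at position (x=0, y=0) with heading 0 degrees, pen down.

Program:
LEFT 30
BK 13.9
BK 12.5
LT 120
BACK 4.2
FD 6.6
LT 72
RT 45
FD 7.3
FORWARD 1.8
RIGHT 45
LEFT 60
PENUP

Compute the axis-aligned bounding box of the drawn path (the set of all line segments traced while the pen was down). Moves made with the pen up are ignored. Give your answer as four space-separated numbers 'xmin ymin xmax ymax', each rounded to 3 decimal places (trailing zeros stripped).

Executing turtle program step by step:
Start: pos=(0,0), heading=0, pen down
LT 30: heading 0 -> 30
BK 13.9: (0,0) -> (-12.038,-6.95) [heading=30, draw]
BK 12.5: (-12.038,-6.95) -> (-22.863,-13.2) [heading=30, draw]
LT 120: heading 30 -> 150
BK 4.2: (-22.863,-13.2) -> (-19.226,-15.3) [heading=150, draw]
FD 6.6: (-19.226,-15.3) -> (-24.942,-12) [heading=150, draw]
LT 72: heading 150 -> 222
RT 45: heading 222 -> 177
FD 7.3: (-24.942,-12) -> (-32.232,-11.618) [heading=177, draw]
FD 1.8: (-32.232,-11.618) -> (-34.029,-11.524) [heading=177, draw]
RT 45: heading 177 -> 132
LT 60: heading 132 -> 192
PU: pen up
Final: pos=(-34.029,-11.524), heading=192, 6 segment(s) drawn

Segment endpoints: x in {-34.029, -32.232, -24.942, -22.863, -19.226, -12.038, 0}, y in {-15.3, -13.2, -12, -11.618, -11.524, -6.95, 0}
xmin=-34.029, ymin=-15.3, xmax=0, ymax=0

Answer: -34.029 -15.3 0 0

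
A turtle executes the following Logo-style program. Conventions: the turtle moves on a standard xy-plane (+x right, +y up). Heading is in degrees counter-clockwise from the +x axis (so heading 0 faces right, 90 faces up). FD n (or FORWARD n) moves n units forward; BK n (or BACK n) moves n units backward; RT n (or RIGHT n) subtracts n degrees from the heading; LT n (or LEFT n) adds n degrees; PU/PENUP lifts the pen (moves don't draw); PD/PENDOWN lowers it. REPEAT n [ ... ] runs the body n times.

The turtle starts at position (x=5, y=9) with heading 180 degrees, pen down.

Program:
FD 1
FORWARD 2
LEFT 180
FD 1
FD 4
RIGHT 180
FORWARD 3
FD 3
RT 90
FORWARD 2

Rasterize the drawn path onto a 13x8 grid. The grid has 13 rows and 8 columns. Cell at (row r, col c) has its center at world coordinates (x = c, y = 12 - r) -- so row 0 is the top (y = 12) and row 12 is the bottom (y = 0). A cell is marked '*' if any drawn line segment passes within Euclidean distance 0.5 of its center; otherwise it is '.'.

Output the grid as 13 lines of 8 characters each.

Answer: ........
.*......
.*......
.*******
........
........
........
........
........
........
........
........
........

Derivation:
Segment 0: (5,9) -> (4,9)
Segment 1: (4,9) -> (2,9)
Segment 2: (2,9) -> (3,9)
Segment 3: (3,9) -> (7,9)
Segment 4: (7,9) -> (4,9)
Segment 5: (4,9) -> (1,9)
Segment 6: (1,9) -> (1,11)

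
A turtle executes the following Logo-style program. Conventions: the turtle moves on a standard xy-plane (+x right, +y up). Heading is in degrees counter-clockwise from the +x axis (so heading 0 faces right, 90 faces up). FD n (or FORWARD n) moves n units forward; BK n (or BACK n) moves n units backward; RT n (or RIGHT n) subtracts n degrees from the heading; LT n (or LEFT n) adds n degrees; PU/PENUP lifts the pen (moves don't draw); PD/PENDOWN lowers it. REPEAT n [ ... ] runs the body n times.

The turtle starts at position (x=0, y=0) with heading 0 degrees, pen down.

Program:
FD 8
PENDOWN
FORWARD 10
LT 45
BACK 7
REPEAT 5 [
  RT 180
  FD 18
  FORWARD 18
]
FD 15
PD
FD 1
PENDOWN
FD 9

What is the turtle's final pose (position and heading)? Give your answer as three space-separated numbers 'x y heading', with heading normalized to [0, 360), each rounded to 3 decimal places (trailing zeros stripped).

Executing turtle program step by step:
Start: pos=(0,0), heading=0, pen down
FD 8: (0,0) -> (8,0) [heading=0, draw]
PD: pen down
FD 10: (8,0) -> (18,0) [heading=0, draw]
LT 45: heading 0 -> 45
BK 7: (18,0) -> (13.05,-4.95) [heading=45, draw]
REPEAT 5 [
  -- iteration 1/5 --
  RT 180: heading 45 -> 225
  FD 18: (13.05,-4.95) -> (0.322,-17.678) [heading=225, draw]
  FD 18: (0.322,-17.678) -> (-12.406,-30.406) [heading=225, draw]
  -- iteration 2/5 --
  RT 180: heading 225 -> 45
  FD 18: (-12.406,-30.406) -> (0.322,-17.678) [heading=45, draw]
  FD 18: (0.322,-17.678) -> (13.05,-4.95) [heading=45, draw]
  -- iteration 3/5 --
  RT 180: heading 45 -> 225
  FD 18: (13.05,-4.95) -> (0.322,-17.678) [heading=225, draw]
  FD 18: (0.322,-17.678) -> (-12.406,-30.406) [heading=225, draw]
  -- iteration 4/5 --
  RT 180: heading 225 -> 45
  FD 18: (-12.406,-30.406) -> (0.322,-17.678) [heading=45, draw]
  FD 18: (0.322,-17.678) -> (13.05,-4.95) [heading=45, draw]
  -- iteration 5/5 --
  RT 180: heading 45 -> 225
  FD 18: (13.05,-4.95) -> (0.322,-17.678) [heading=225, draw]
  FD 18: (0.322,-17.678) -> (-12.406,-30.406) [heading=225, draw]
]
FD 15: (-12.406,-30.406) -> (-23.012,-41.012) [heading=225, draw]
PD: pen down
FD 1: (-23.012,-41.012) -> (-23.719,-41.719) [heading=225, draw]
PD: pen down
FD 9: (-23.719,-41.719) -> (-30.083,-48.083) [heading=225, draw]
Final: pos=(-30.083,-48.083), heading=225, 16 segment(s) drawn

Answer: -30.083 -48.083 225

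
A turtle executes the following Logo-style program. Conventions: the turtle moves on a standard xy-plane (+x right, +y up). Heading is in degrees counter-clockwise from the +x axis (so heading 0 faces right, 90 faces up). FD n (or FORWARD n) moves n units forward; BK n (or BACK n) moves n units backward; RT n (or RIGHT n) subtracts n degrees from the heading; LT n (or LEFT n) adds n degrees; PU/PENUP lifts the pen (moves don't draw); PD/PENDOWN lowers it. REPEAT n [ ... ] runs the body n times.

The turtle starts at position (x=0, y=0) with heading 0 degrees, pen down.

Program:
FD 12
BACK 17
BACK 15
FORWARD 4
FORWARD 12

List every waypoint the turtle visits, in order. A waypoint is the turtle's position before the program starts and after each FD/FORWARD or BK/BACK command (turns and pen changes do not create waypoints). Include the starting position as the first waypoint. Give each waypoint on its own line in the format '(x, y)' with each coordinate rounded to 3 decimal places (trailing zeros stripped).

Answer: (0, 0)
(12, 0)
(-5, 0)
(-20, 0)
(-16, 0)
(-4, 0)

Derivation:
Executing turtle program step by step:
Start: pos=(0,0), heading=0, pen down
FD 12: (0,0) -> (12,0) [heading=0, draw]
BK 17: (12,0) -> (-5,0) [heading=0, draw]
BK 15: (-5,0) -> (-20,0) [heading=0, draw]
FD 4: (-20,0) -> (-16,0) [heading=0, draw]
FD 12: (-16,0) -> (-4,0) [heading=0, draw]
Final: pos=(-4,0), heading=0, 5 segment(s) drawn
Waypoints (6 total):
(0, 0)
(12, 0)
(-5, 0)
(-20, 0)
(-16, 0)
(-4, 0)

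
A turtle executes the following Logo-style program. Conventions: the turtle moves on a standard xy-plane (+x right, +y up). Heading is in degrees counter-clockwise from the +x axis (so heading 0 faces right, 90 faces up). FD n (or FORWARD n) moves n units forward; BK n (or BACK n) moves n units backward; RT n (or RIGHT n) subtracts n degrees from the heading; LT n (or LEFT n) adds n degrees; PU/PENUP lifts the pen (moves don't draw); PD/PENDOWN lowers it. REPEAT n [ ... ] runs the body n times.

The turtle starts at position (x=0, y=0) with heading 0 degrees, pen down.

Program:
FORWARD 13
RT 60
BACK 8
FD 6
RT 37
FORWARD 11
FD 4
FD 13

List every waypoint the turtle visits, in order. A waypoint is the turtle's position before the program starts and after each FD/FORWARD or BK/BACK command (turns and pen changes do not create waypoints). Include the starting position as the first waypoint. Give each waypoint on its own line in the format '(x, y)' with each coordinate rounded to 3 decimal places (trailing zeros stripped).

Answer: (0, 0)
(13, 0)
(9, 6.928)
(12, 1.732)
(10.659, -9.186)
(10.172, -13.156)
(8.588, -26.059)

Derivation:
Executing turtle program step by step:
Start: pos=(0,0), heading=0, pen down
FD 13: (0,0) -> (13,0) [heading=0, draw]
RT 60: heading 0 -> 300
BK 8: (13,0) -> (9,6.928) [heading=300, draw]
FD 6: (9,6.928) -> (12,1.732) [heading=300, draw]
RT 37: heading 300 -> 263
FD 11: (12,1.732) -> (10.659,-9.186) [heading=263, draw]
FD 4: (10.659,-9.186) -> (10.172,-13.156) [heading=263, draw]
FD 13: (10.172,-13.156) -> (8.588,-26.059) [heading=263, draw]
Final: pos=(8.588,-26.059), heading=263, 6 segment(s) drawn
Waypoints (7 total):
(0, 0)
(13, 0)
(9, 6.928)
(12, 1.732)
(10.659, -9.186)
(10.172, -13.156)
(8.588, -26.059)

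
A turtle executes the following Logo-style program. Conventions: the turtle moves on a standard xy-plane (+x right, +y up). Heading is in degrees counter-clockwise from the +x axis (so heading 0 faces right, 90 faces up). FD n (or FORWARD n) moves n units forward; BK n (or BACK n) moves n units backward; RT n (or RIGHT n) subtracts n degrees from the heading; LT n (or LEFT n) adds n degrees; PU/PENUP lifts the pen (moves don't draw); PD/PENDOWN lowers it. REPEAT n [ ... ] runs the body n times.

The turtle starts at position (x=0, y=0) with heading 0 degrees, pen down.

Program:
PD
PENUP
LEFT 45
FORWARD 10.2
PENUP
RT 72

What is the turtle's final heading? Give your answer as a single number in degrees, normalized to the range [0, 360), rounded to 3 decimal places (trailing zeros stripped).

Answer: 333

Derivation:
Executing turtle program step by step:
Start: pos=(0,0), heading=0, pen down
PD: pen down
PU: pen up
LT 45: heading 0 -> 45
FD 10.2: (0,0) -> (7.212,7.212) [heading=45, move]
PU: pen up
RT 72: heading 45 -> 333
Final: pos=(7.212,7.212), heading=333, 0 segment(s) drawn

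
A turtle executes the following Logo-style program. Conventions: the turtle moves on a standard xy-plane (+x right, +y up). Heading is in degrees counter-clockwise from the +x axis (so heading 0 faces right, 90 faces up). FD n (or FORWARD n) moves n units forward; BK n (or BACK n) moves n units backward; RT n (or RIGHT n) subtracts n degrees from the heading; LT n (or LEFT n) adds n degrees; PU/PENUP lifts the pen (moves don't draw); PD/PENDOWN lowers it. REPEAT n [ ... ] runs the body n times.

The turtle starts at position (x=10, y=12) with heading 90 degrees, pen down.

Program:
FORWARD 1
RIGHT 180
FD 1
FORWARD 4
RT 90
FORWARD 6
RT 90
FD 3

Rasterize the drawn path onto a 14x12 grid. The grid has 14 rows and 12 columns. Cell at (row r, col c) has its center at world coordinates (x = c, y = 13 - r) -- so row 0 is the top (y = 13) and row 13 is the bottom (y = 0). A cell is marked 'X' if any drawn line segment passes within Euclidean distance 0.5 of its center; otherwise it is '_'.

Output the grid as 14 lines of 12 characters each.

Answer: __________X_
__________X_
____X_____X_
____X_____X_
____X_____X_
____XXXXXXX_
____________
____________
____________
____________
____________
____________
____________
____________

Derivation:
Segment 0: (10,12) -> (10,13)
Segment 1: (10,13) -> (10,12)
Segment 2: (10,12) -> (10,8)
Segment 3: (10,8) -> (4,8)
Segment 4: (4,8) -> (4,11)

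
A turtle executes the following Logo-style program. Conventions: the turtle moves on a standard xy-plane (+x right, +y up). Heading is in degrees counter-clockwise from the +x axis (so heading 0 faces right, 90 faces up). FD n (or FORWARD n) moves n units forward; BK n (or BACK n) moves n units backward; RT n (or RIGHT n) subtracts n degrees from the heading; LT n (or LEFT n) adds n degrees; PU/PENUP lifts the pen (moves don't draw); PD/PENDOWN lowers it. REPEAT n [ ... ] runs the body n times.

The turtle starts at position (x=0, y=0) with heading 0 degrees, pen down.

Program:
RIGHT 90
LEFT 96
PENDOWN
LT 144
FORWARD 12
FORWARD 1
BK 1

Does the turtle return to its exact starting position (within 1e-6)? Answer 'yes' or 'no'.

Answer: no

Derivation:
Executing turtle program step by step:
Start: pos=(0,0), heading=0, pen down
RT 90: heading 0 -> 270
LT 96: heading 270 -> 6
PD: pen down
LT 144: heading 6 -> 150
FD 12: (0,0) -> (-10.392,6) [heading=150, draw]
FD 1: (-10.392,6) -> (-11.258,6.5) [heading=150, draw]
BK 1: (-11.258,6.5) -> (-10.392,6) [heading=150, draw]
Final: pos=(-10.392,6), heading=150, 3 segment(s) drawn

Start position: (0, 0)
Final position: (-10.392, 6)
Distance = 12; >= 1e-6 -> NOT closed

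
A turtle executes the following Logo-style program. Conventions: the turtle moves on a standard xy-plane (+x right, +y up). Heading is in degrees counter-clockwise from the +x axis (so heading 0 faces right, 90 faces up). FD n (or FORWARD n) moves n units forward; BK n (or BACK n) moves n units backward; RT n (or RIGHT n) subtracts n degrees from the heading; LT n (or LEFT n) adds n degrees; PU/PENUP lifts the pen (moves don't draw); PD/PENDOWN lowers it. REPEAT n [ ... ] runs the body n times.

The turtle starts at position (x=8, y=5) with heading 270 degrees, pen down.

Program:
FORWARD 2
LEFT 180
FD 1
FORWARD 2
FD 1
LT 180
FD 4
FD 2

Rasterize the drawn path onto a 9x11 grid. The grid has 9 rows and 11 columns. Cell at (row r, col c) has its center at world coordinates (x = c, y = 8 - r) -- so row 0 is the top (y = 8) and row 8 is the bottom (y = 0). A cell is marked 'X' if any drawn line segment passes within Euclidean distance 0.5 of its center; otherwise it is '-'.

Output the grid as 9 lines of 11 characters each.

Answer: -----------
--------X--
--------X--
--------X--
--------X--
--------X--
--------X--
--------X--
-----------

Derivation:
Segment 0: (8,5) -> (8,3)
Segment 1: (8,3) -> (8,4)
Segment 2: (8,4) -> (8,6)
Segment 3: (8,6) -> (8,7)
Segment 4: (8,7) -> (8,3)
Segment 5: (8,3) -> (8,1)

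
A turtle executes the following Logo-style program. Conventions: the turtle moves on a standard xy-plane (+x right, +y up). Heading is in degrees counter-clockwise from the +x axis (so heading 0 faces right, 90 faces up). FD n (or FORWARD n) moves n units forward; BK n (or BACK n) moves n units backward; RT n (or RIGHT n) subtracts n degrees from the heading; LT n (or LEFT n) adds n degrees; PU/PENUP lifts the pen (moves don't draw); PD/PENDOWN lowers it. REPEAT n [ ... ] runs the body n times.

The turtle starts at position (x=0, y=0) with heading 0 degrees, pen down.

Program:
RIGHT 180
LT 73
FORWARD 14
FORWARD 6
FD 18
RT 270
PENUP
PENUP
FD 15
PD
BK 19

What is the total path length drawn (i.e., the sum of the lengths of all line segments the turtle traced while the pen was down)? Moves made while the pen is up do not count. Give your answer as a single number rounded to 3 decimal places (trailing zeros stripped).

Answer: 57

Derivation:
Executing turtle program step by step:
Start: pos=(0,0), heading=0, pen down
RT 180: heading 0 -> 180
LT 73: heading 180 -> 253
FD 14: (0,0) -> (-4.093,-13.388) [heading=253, draw]
FD 6: (-4.093,-13.388) -> (-5.847,-19.126) [heading=253, draw]
FD 18: (-5.847,-19.126) -> (-11.11,-36.34) [heading=253, draw]
RT 270: heading 253 -> 343
PU: pen up
PU: pen up
FD 15: (-11.11,-36.34) -> (3.234,-40.725) [heading=343, move]
PD: pen down
BK 19: (3.234,-40.725) -> (-14.935,-35.17) [heading=343, draw]
Final: pos=(-14.935,-35.17), heading=343, 4 segment(s) drawn

Segment lengths:
  seg 1: (0,0) -> (-4.093,-13.388), length = 14
  seg 2: (-4.093,-13.388) -> (-5.847,-19.126), length = 6
  seg 3: (-5.847,-19.126) -> (-11.11,-36.34), length = 18
  seg 4: (3.234,-40.725) -> (-14.935,-35.17), length = 19
Total = 57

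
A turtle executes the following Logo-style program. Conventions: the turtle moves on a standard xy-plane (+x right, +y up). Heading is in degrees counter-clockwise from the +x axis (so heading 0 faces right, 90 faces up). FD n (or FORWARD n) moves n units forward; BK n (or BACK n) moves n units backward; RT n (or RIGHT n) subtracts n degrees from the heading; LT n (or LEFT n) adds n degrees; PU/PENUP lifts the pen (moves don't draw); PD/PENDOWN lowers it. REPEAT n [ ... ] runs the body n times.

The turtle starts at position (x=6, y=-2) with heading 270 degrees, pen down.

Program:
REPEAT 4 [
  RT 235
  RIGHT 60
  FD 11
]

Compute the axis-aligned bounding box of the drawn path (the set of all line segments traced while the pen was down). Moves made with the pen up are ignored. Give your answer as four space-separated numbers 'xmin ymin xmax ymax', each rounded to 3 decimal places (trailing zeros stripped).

Answer: 6 -6.649 24.396 12.957

Derivation:
Executing turtle program step by step:
Start: pos=(6,-2), heading=270, pen down
REPEAT 4 [
  -- iteration 1/4 --
  RT 235: heading 270 -> 35
  RT 60: heading 35 -> 335
  FD 11: (6,-2) -> (15.969,-6.649) [heading=335, draw]
  -- iteration 2/4 --
  RT 235: heading 335 -> 100
  RT 60: heading 100 -> 40
  FD 11: (15.969,-6.649) -> (24.396,0.422) [heading=40, draw]
  -- iteration 3/4 --
  RT 235: heading 40 -> 165
  RT 60: heading 165 -> 105
  FD 11: (24.396,0.422) -> (21.549,11.047) [heading=105, draw]
  -- iteration 4/4 --
  RT 235: heading 105 -> 230
  RT 60: heading 230 -> 170
  FD 11: (21.549,11.047) -> (10.716,12.957) [heading=170, draw]
]
Final: pos=(10.716,12.957), heading=170, 4 segment(s) drawn

Segment endpoints: x in {6, 10.716, 15.969, 21.549, 24.396}, y in {-6.649, -2, 0.422, 11.047, 12.957}
xmin=6, ymin=-6.649, xmax=24.396, ymax=12.957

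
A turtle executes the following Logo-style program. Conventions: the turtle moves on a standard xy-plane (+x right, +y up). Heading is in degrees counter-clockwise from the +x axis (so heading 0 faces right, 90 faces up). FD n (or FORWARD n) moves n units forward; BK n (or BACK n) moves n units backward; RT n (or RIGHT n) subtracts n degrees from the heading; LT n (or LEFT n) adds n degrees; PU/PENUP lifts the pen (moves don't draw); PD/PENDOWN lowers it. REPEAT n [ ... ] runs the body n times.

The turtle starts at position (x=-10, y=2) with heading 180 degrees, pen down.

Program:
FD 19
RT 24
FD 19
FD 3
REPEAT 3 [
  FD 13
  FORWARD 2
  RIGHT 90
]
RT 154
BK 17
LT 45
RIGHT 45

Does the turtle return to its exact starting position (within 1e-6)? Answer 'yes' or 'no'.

Executing turtle program step by step:
Start: pos=(-10,2), heading=180, pen down
FD 19: (-10,2) -> (-29,2) [heading=180, draw]
RT 24: heading 180 -> 156
FD 19: (-29,2) -> (-46.357,9.728) [heading=156, draw]
FD 3: (-46.357,9.728) -> (-49.098,10.948) [heading=156, draw]
REPEAT 3 [
  -- iteration 1/3 --
  FD 13: (-49.098,10.948) -> (-60.974,16.236) [heading=156, draw]
  FD 2: (-60.974,16.236) -> (-62.801,17.049) [heading=156, draw]
  RT 90: heading 156 -> 66
  -- iteration 2/3 --
  FD 13: (-62.801,17.049) -> (-57.514,28.925) [heading=66, draw]
  FD 2: (-57.514,28.925) -> (-56.7,30.752) [heading=66, draw]
  RT 90: heading 66 -> 336
  -- iteration 3/3 --
  FD 13: (-56.7,30.752) -> (-44.824,25.465) [heading=336, draw]
  FD 2: (-44.824,25.465) -> (-42.997,24.651) [heading=336, draw]
  RT 90: heading 336 -> 246
]
RT 154: heading 246 -> 92
BK 17: (-42.997,24.651) -> (-42.404,7.662) [heading=92, draw]
LT 45: heading 92 -> 137
RT 45: heading 137 -> 92
Final: pos=(-42.404,7.662), heading=92, 10 segment(s) drawn

Start position: (-10, 2)
Final position: (-42.404, 7.662)
Distance = 32.895; >= 1e-6 -> NOT closed

Answer: no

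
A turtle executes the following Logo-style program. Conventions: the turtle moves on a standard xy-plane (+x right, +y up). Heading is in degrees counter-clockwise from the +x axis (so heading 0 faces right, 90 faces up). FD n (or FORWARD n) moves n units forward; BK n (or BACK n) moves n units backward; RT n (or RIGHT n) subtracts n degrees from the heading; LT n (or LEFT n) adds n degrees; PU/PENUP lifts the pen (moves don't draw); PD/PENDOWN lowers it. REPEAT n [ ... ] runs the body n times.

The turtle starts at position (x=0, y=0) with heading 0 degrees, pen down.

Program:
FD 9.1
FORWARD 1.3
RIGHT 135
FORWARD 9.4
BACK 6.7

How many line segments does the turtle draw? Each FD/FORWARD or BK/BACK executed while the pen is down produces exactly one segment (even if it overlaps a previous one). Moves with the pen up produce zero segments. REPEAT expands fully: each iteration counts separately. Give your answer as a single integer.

Executing turtle program step by step:
Start: pos=(0,0), heading=0, pen down
FD 9.1: (0,0) -> (9.1,0) [heading=0, draw]
FD 1.3: (9.1,0) -> (10.4,0) [heading=0, draw]
RT 135: heading 0 -> 225
FD 9.4: (10.4,0) -> (3.753,-6.647) [heading=225, draw]
BK 6.7: (3.753,-6.647) -> (8.491,-1.909) [heading=225, draw]
Final: pos=(8.491,-1.909), heading=225, 4 segment(s) drawn
Segments drawn: 4

Answer: 4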